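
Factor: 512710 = 2^1*5^1*11^1*59^1 * 79^1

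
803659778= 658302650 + 145357128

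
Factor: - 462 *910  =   - 420420=- 2^2* 3^1*5^1* 7^2*11^1 * 13^1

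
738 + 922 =1660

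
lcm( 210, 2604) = 13020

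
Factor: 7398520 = 2^3*5^1 *37^1*4999^1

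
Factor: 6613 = 17^1*389^1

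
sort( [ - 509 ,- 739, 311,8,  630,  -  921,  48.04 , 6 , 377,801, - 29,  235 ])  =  [  -  921, - 739,  -  509, - 29,6, 8,48.04 , 235,  311, 377,630,801 ]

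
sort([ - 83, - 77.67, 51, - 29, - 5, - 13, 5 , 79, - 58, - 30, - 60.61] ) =[-83,-77.67, - 60.61 , - 58, - 30, - 29, - 13, - 5,5, 51, 79]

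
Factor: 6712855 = 5^1*1342571^1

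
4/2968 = 1/742 = 0.00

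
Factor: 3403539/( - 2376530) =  - 2^(  -  1)*3^4*5^ ( - 1)*13^( - 1)*101^ (  -  1 )*181^( - 1 )*42019^1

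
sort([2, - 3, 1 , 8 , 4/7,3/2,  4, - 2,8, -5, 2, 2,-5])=[ - 5, -5, - 3 , - 2,4/7,1,3/2,2 , 2,2,4 , 8, 8 ]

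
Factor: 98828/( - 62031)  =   -2^2*3^( - 1)*23^(  -  1) * 29^(-1) *797^1 = - 3188/2001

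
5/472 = 5/472 = 0.01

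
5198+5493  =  10691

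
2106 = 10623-8517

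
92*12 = 1104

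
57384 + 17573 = 74957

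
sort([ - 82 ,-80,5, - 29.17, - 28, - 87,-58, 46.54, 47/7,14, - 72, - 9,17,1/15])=[ - 87, - 82,  -  80, -72, - 58,  -  29.17,- 28,  -  9,1/15,5, 47/7,  14,17 , 46.54 ] 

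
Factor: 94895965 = 5^1*257^1*73849^1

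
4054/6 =675  +  2/3 = 675.67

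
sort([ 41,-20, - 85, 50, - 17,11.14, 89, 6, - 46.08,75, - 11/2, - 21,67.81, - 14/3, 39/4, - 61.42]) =[ - 85, - 61.42 , - 46.08,-21, - 20, - 17,  -  11/2, - 14/3, 6, 39/4,11.14, 41, 50, 67.81, 75, 89] 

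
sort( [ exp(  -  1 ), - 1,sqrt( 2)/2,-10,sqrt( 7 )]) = [ - 10,-1, exp( - 1 ),sqrt( 2) /2, sqrt(7 )]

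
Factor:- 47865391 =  - 7^1*6837913^1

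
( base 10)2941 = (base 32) 2RT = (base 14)1101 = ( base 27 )40p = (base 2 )101101111101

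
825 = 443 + 382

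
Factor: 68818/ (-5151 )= - 2^1 * 3^( - 1 )*17^ ( -1)*19^1*101^(-1)*1811^1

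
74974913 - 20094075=54880838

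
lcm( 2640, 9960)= 219120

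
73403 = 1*73403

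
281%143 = 138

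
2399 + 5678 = 8077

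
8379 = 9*931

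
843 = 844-1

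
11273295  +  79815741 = 91089036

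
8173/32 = 8173/32 = 255.41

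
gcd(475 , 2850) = 475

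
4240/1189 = 4240/1189 = 3.57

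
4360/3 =1453 + 1/3 = 1453.33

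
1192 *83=98936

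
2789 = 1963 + 826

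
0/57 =0 =0.00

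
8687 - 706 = 7981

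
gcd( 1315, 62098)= 1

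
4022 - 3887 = 135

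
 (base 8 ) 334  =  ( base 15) EA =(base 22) A0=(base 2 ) 11011100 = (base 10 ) 220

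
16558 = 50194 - 33636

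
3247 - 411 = 2836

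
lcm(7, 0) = 0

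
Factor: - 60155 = -5^1*53^1 * 227^1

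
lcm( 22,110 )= 110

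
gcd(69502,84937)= 1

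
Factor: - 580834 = - 2^1*83^1 * 3499^1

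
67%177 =67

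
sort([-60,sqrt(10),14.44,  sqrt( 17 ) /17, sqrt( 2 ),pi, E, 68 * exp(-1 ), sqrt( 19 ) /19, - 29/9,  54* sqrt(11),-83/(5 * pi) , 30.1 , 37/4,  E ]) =[ - 60 , - 83/(5 *pi ), - 29/9, sqrt( 19)/19, sqrt(17)/17 , sqrt( 2),  E, E,  pi , sqrt( 10 ) , 37/4, 14.44 , 68 * exp ( - 1), 30.1 , 54*sqrt(11 )]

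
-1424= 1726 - 3150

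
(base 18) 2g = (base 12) 44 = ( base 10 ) 52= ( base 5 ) 202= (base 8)64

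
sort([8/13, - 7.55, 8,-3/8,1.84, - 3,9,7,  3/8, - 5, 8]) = [ - 7.55, - 5,  -  3, - 3/8, 3/8 , 8/13,  1.84,7,8,8,9 ]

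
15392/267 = 15392/267 = 57.65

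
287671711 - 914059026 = - 626387315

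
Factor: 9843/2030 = 2^( - 1)*3^1*5^( - 1)*7^( - 1 ) *17^1*29^( - 1)*193^1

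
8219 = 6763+1456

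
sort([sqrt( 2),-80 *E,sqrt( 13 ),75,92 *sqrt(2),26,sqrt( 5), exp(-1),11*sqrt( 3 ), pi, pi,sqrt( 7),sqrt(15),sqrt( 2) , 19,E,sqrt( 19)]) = [ - 80 * E, exp ( - 1) , sqrt( 2),sqrt( 2 ),sqrt(5),sqrt(7),E, pi, pi,sqrt( 13) , sqrt( 15), sqrt(19 ),19,11*sqrt(3), 26 , 75,92*sqrt( 2)]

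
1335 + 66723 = 68058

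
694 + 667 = 1361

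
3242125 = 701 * 4625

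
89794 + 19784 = 109578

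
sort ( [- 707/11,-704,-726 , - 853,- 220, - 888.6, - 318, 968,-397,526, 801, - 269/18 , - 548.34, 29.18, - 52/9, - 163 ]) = [ - 888.6,-853,-726,  -  704,  -  548.34, - 397,-318, - 220, - 163,-707/11, - 269/18, - 52/9,29.18, 526,801,968] 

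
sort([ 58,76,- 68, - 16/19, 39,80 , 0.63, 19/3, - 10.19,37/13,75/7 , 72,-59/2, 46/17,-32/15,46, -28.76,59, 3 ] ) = [ - 68,-59/2, - 28.76 , - 10.19,-32/15, - 16/19,0.63, 46/17 , 37/13, 3,  19/3,75/7,39, 46, 58,59,72,76,80 ]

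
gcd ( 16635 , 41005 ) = 5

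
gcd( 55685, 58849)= 7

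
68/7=9+5/7= 9.71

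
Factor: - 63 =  - 3^2 * 7^1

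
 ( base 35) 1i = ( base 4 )311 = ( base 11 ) 49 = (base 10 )53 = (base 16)35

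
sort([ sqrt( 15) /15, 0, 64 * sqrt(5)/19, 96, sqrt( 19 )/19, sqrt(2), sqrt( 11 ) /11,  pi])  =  [ 0, sqrt(19 ) /19,sqrt( 15) /15, sqrt(11)/11, sqrt(2),pi,  64  *  sqrt(5 )/19,96 ]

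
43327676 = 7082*6118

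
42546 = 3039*14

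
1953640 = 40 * 48841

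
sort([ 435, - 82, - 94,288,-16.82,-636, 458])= [ - 636, - 94, - 82,  -  16.82, 288, 435,458] 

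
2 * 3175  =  6350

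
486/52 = 9 + 9/26 = 9.35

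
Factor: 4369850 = 2^1*5^2*17^1*53^1*97^1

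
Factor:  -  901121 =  - 13^1 *69317^1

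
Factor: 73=73^1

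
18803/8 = 18803/8=2350.38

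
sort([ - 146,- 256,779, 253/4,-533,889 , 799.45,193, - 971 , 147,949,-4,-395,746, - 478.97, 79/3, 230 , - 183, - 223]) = [ - 971, - 533, - 478.97, - 395, - 256,-223,  -  183, - 146, - 4,79/3,253/4,147,193, 230 , 746, 779, 799.45,889,949 ]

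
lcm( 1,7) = 7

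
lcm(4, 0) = 0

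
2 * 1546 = 3092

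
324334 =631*514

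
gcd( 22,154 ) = 22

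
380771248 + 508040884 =888812132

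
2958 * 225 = 665550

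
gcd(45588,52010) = 2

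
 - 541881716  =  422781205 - 964662921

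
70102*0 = 0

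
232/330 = 116/165  =  0.70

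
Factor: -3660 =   -  2^2*3^1*5^1*61^1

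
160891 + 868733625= 868894516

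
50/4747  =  50/4747 =0.01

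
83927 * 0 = 0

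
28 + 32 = 60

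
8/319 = 8/319 = 0.03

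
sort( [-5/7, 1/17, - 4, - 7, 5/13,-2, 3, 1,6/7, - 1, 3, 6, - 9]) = [ - 9,-7, - 4, - 2, - 1, - 5/7, 1/17, 5/13, 6/7,1,3,3, 6]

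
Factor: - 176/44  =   - 4 = -  2^2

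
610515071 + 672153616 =1282668687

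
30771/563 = 30771/563 = 54.66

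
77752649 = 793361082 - 715608433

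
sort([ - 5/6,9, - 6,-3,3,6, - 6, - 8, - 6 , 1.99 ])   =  [ - 8 , - 6,- 6, - 6, - 3, - 5/6 , 1.99, 3,6,9 ] 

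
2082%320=162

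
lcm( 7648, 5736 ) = 22944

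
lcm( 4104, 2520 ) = 143640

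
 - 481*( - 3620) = 1741220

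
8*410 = 3280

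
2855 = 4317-1462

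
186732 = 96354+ 90378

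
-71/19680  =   - 71/19680 = -  0.00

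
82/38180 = 41/19090 = 0.00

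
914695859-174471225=740224634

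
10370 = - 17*( - 610) 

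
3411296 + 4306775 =7718071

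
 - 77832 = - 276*282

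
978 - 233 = 745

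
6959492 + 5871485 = 12830977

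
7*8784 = 61488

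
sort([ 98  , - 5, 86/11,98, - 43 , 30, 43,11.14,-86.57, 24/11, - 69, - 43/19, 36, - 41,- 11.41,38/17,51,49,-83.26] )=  [ - 86.57, - 83.26, -69,- 43, - 41,-11.41, - 5, -43/19,24/11,38/17, 86/11, 11.14, 30, 36,43, 49, 51,98,98]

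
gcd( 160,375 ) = 5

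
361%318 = 43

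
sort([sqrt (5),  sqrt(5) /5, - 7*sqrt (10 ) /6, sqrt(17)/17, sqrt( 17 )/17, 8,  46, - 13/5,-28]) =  [ - 28,  -  7*sqrt( 10) /6, - 13/5,  sqrt( 17 ) /17 , sqrt( 17 )/17,sqrt(5)/5, sqrt( 5), 8,46 ] 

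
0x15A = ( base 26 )d8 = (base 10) 346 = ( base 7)1003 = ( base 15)181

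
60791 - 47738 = 13053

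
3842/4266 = 1921/2133   =  0.90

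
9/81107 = 9/81107 = 0.00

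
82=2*41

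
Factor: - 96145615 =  - 5^1*41^1*173^1 * 2711^1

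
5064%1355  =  999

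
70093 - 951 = 69142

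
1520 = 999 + 521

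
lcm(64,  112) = 448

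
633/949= 633/949 = 0.67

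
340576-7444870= -7104294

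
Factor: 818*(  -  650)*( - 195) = 103681500= 2^2*3^1*5^3*13^2*409^1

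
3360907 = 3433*979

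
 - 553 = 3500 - 4053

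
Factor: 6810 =2^1*3^1*5^1*227^1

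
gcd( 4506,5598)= 6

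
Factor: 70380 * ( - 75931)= - 5344023780 = - 2^2*3^2*5^1*17^1  *  23^1* 75931^1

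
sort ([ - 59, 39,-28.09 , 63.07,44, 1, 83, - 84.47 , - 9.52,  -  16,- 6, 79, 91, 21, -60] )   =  [ - 84.47, - 60, - 59 ,- 28.09, - 16, - 9.52,  -  6,1, 21, 39 , 44, 63.07,79,83,91] 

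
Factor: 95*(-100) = -2^2 * 5^3*19^1 = -  9500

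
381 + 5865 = 6246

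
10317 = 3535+6782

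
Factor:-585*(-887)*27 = 3^5*5^1*13^1*887^1 = 14010165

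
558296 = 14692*38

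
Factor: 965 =5^1*193^1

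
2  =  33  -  31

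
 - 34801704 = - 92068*378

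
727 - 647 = 80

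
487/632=487/632 = 0.77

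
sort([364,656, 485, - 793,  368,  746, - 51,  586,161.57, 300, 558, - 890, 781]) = [ - 890,-793,-51, 161.57,  300, 364, 368 , 485,  558,586,656,746, 781 ] 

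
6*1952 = 11712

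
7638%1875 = 138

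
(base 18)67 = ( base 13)8b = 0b1110011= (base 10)115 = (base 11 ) a5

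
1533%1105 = 428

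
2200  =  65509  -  63309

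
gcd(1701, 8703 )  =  9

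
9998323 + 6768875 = 16767198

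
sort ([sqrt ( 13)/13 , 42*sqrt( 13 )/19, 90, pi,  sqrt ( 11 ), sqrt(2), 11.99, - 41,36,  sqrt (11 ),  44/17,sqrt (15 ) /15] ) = [ - 41,sqrt(15 )/15, sqrt( 13)/13, sqrt( 2) , 44/17, pi,sqrt( 11 ),sqrt( 11), 42*sqrt (13 ) /19 , 11.99, 36 , 90] 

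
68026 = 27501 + 40525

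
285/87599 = 285/87599 = 0.00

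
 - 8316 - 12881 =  - 21197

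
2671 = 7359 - 4688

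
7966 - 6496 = 1470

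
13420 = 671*20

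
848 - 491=357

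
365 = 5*73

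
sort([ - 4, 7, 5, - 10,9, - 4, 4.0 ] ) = [ - 10, - 4, - 4, 4.0 , 5,  7, 9] 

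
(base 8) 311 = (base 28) 75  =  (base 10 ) 201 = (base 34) 5V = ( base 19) AB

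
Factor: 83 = 83^1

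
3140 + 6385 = 9525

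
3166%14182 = 3166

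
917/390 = 2+137/390  =  2.35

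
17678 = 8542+9136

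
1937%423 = 245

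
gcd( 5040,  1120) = 560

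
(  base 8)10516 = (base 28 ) 5I6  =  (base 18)DC2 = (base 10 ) 4430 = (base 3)20002002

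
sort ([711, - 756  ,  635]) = [ - 756,635,711]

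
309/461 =309/461=0.67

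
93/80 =93/80 = 1.16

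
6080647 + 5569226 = 11649873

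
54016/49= 1102 + 18/49=1102.37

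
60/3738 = 10/623 = 0.02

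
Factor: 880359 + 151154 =1031513 = 7^1*101^1*1459^1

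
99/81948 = 33/27316 = 0.00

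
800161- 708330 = 91831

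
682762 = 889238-206476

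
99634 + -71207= 28427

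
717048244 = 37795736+679252508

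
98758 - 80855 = 17903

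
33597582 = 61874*543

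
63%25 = 13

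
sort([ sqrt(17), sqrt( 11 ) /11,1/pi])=[ sqrt( 11)/11, 1/pi, sqrt( 17 )] 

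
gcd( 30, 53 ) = 1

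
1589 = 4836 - 3247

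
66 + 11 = 77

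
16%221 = 16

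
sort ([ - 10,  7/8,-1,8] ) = [ - 10,  -  1, 7/8,8 ]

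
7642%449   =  9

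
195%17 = 8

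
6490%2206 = 2078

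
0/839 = 0 = 0.00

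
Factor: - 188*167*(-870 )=2^3*3^1*5^1*29^1 *47^1*167^1 =27314520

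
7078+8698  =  15776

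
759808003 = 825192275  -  65384272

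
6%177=6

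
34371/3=11457 = 11457.00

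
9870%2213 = 1018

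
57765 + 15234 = 72999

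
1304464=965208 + 339256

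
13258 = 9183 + 4075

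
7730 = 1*7730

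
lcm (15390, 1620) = 30780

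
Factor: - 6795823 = - 109^1 * 62347^1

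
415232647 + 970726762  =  1385959409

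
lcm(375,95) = 7125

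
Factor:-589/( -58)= 2^(- 1)*19^1  *  29^(-1)*31^1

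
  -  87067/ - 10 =8706 + 7/10 = 8706.70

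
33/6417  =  11/2139 = 0.01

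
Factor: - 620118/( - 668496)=2^( - 3)*3^1*19^( - 1 ) * 47^1 = 141/152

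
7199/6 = 7199/6 = 1199.83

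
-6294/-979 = 6294/979=6.43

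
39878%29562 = 10316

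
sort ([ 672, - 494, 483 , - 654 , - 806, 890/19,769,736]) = [ - 806, - 654,  -  494,890/19, 483, 672, 736, 769] 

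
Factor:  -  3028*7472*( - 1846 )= 2^7 * 13^1*71^1 * 467^1*757^1=41766148736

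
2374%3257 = 2374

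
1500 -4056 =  - 2556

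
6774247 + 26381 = 6800628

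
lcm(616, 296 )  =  22792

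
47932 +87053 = 134985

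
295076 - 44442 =250634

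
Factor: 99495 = 3^3*5^1 * 11^1* 67^1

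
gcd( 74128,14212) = 4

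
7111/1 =7111 = 7111.00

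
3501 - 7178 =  - 3677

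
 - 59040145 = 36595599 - 95635744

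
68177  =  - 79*( - 863)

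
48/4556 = 12/1139 = 0.01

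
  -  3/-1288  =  3/1288 = 0.00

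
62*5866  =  363692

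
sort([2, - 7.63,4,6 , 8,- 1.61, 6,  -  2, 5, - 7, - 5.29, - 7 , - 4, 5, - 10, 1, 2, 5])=[ - 10, - 7.63, - 7, - 7, - 5.29,- 4, - 2, - 1.61,1, 2,2, 4, 5,5, 5, 6, 6, 8 ] 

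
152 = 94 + 58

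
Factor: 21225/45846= 2^(-1) * 3^(- 3 ) * 5^2=25/54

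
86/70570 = 43/35285 = 0.00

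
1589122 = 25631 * 62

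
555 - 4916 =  - 4361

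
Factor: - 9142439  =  -19^1 *481181^1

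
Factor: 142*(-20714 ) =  -2941388 = - 2^2*71^1*10357^1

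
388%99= 91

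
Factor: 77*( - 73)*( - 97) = 545237 = 7^1* 11^1*73^1*97^1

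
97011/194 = 97011/194 = 500.06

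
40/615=8/123=0.07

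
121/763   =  121/763 = 0.16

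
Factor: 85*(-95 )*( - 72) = 2^3*3^2*5^2*17^1*19^1 = 581400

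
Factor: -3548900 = -2^2*5^2*23^1*1543^1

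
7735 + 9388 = 17123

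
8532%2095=152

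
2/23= 2/23 = 0.09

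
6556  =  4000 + 2556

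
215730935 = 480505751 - 264774816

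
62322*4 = 249288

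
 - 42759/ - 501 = 85  +  58/167 = 85.35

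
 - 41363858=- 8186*5053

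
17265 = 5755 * 3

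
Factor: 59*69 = 3^1*23^1*59^1 = 4071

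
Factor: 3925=5^2*157^1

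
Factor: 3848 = 2^3 *13^1*37^1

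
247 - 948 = -701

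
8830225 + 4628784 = 13459009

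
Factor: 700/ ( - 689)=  - 2^2 * 5^2*7^1 * 13^( -1)*53^( - 1)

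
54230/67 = 809 + 27/67 = 809.40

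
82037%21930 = 16247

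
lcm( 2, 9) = 18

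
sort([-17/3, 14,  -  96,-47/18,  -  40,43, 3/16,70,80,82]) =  [ - 96, - 40, - 17/3,- 47/18 , 3/16,14,43,70,  80,82]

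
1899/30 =63 + 3/10= 63.30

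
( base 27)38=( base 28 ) 35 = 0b1011001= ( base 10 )89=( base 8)131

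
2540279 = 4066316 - 1526037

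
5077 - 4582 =495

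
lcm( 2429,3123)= 21861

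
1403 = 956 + 447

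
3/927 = 1/309 = 0.00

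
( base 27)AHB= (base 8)17120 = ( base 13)36BC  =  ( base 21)HCB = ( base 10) 7760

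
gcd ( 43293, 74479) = 1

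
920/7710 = 92/771 = 0.12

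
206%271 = 206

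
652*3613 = 2355676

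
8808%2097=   420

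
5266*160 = 842560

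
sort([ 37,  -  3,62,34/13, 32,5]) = [ - 3,34/13, 5, 32, 37,62]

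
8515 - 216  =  8299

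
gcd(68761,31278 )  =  1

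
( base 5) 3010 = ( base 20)j0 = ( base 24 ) fk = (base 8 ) 574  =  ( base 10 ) 380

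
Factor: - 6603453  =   - 3^2*47^1*67^1*233^1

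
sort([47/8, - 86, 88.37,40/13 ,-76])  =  [ - 86, - 76,40/13,47/8 , 88.37]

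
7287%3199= 889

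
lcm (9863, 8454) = 59178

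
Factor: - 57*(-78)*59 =262314 = 2^1*3^2 * 13^1 * 19^1*59^1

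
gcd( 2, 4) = 2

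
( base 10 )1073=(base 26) 1F7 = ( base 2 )10000110001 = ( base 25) 1HN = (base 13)647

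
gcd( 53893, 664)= 1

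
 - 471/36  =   - 14 + 11/12 = - 13.08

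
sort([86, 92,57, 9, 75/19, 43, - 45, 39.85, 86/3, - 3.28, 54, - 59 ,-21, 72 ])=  [ - 59 ,-45 ,  -  21,- 3.28,75/19 , 9,86/3 , 39.85,43,54, 57,  72,86, 92] 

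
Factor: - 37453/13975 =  - 67/25= - 5^(-2)*67^1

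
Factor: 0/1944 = 0 = 0^1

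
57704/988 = 14426/247  =  58.40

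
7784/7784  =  1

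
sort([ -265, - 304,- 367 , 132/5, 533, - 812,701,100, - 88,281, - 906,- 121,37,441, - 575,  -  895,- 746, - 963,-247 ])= [-963,  -  906, -895,- 812, - 746,-575, -367,- 304, -265,- 247,-121, - 88,132/5 , 37,100, 281, 441,533,701] 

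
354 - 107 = 247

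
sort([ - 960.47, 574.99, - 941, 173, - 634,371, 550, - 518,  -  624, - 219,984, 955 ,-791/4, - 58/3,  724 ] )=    [ - 960.47,-941, - 634, - 624, - 518, -219, - 791/4, - 58/3,173, 371, 550, 574.99,724, 955, 984]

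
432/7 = 61 + 5/7 = 61.71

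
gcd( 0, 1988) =1988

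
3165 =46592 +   -  43427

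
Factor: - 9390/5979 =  - 2^1*5^1*313^1*1993^ ( - 1) =- 3130/1993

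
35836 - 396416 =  - 360580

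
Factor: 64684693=31^1*179^1 *11657^1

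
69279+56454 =125733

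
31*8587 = 266197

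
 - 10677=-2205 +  - 8472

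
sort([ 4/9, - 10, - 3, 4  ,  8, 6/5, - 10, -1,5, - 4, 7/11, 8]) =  [ - 10,-10, -4, - 3, - 1, 4/9,7/11, 6/5, 4, 5 , 8, 8]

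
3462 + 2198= 5660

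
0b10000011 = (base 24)5B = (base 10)131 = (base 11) 10A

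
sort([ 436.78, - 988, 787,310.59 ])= [ - 988, 310.59,436.78 , 787 ] 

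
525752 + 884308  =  1410060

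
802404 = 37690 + 764714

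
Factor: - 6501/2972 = -2^( - 2 ) * 3^1 * 11^1 * 197^1* 743^( - 1 ) 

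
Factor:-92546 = - 2^1*46273^1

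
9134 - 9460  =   - 326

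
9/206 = 9/206 = 0.04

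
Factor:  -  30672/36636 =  - 36/43 = -  2^2*3^2*43^( - 1 ) 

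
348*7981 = 2777388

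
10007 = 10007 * 1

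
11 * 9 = 99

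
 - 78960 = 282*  ( - 280)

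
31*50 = 1550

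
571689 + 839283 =1410972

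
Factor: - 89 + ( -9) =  - 98  =  - 2^1* 7^2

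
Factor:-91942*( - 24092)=2^3*19^1*317^1  *  45971^1  =  2215066664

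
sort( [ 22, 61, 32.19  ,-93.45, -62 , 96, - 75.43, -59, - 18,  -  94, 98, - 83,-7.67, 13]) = [ - 94 ,- 93.45, - 83,- 75.43, -62,-59, - 18,-7.67, 13,  22,32.19, 61 , 96, 98 ] 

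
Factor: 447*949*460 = 195133380 = 2^2*3^1 * 5^1*13^1*23^1*73^1*149^1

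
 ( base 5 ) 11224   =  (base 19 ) 24g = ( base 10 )814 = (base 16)32E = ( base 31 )Q8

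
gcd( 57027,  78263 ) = 1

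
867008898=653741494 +213267404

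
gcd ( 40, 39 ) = 1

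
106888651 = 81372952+25515699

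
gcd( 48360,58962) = 186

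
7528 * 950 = 7151600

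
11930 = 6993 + 4937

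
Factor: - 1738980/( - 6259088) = 2^( - 2) *3^2*5^1*11^( - 2) *53^( - 1 )*61^( - 1) * 9661^1 = 434745/1564772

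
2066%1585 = 481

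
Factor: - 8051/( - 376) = 2^ ( - 3)*47^( - 1 ) * 83^1*97^1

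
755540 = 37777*20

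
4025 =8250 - 4225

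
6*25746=154476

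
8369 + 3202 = 11571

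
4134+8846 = 12980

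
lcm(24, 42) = 168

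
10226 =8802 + 1424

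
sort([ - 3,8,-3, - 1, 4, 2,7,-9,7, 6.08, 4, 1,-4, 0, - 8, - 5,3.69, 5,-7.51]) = [ - 9, - 8, - 7.51,-5,-4, - 3,-3 , - 1, 0,1, 2,3.69, 4, 4, 5, 6.08,7, 7,8]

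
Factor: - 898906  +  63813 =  - 7^1 * 119299^1=-835093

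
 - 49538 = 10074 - 59612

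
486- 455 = 31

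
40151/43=40151/43 = 933.74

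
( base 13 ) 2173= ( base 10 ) 4657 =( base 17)g1g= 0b1001000110001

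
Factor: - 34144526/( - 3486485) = 2^1*5^(-1 )*13^1*449^(-1)*919^1*1429^1 *1553^( -1)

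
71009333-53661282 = 17348051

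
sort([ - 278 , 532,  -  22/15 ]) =[ - 278, - 22/15,532]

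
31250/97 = 31250/97 = 322.16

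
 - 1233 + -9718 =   -  10951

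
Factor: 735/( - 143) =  - 3^1 * 5^1 * 7^2*11^(  -  1)*13^( - 1)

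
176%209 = 176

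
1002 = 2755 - 1753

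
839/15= 839/15=55.93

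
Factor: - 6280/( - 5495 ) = 8/7 = 2^3 *7^ (  -  1 )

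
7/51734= 7/51734= 0.00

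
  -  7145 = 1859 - 9004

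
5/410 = 1/82 = 0.01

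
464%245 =219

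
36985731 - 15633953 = 21351778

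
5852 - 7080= - 1228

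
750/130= 5  +  10/13=5.77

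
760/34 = 22 + 6/17 =22.35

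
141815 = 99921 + 41894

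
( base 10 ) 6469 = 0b1100101000101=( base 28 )871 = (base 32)6a5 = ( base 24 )B5D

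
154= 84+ 70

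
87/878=87/878 = 0.10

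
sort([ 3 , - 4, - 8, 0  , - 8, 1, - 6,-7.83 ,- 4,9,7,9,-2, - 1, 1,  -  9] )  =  [ - 9,-8, - 8,-7.83,-6, - 4 ,-4,-2,  -  1,0,1,1, 3,7, 9,  9]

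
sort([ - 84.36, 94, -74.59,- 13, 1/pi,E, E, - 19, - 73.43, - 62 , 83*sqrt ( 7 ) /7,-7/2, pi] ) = [ -84.36, - 74.59,- 73.43 , - 62,- 19, -13 , - 7/2,  1/pi, E,E, pi, 83*sqrt( 7) /7,94] 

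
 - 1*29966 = - 29966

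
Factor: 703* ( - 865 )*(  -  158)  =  2^1*5^1*19^1 * 37^1*79^1*173^1 = 96079010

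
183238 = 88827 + 94411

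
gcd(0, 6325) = 6325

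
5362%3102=2260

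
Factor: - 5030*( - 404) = 2^3*5^1*101^1*503^1=2032120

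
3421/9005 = 3421/9005 = 0.38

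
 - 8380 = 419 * ( - 20) 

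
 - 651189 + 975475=324286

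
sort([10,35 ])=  [10,35]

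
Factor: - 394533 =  - 3^2*  59^1*743^1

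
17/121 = 17/121 =0.14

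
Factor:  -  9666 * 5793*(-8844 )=2^3*3^5 *11^1*67^1*179^1*1931^1 = 495221000472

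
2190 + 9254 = 11444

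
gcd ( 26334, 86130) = 198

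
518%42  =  14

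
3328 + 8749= 12077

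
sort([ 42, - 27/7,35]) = [ - 27/7, 35, 42]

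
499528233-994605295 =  - 495077062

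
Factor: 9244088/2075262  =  660292/148233 = 2^2  *  3^( - 1 )*383^1 * 431^1*49411^( - 1)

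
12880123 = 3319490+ 9560633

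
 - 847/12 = -847/12 = -70.58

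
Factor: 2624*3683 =2^6*29^1*41^1*127^1 = 9664192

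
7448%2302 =542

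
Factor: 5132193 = 3^1*11^1*155521^1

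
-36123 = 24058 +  - 60181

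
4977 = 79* 63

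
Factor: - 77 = -7^1*11^1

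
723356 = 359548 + 363808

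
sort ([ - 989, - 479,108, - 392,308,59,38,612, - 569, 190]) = [-989, -569, - 479,-392,38,59,108,190,308, 612 ]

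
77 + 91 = 168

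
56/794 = 28/397= 0.07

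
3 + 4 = 7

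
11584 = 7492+4092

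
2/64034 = 1/32017 = 0.00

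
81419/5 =16283+4/5 = 16283.80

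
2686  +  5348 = 8034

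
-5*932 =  - 4660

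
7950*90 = 715500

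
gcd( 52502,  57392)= 2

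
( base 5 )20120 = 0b10100000101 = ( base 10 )1285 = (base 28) 1HP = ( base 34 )13r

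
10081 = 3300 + 6781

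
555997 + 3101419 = 3657416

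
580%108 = 40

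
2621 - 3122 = - 501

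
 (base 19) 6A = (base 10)124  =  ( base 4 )1330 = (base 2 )1111100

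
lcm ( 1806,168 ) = 7224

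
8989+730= 9719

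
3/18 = 1/6= 0.17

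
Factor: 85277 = 53^1*1609^1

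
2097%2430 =2097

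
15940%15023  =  917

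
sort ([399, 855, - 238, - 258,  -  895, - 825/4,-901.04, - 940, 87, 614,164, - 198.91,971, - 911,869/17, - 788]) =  [ - 940, - 911, - 901.04, - 895,-788,-258,-238,-825/4,- 198.91, 869/17, 87 , 164,399, 614, 855,971 ]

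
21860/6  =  10930/3 = 3643.33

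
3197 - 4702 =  - 1505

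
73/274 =73/274 =0.27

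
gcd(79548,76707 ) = 2841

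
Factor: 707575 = 5^2*11^1*31^1*83^1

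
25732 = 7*3676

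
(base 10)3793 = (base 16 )ed1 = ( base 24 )6e1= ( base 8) 7321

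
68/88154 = 34/44077 = 0.00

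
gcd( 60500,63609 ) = 1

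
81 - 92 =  -11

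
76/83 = 76/83=0.92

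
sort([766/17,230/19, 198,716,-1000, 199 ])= [-1000,230/19,766/17,198,  199,716 ]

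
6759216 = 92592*73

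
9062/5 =1812+2/5 = 1812.40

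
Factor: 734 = 2^1*367^1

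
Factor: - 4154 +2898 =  - 1256 = - 2^3*157^1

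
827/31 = 26 + 21/31 = 26.68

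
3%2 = 1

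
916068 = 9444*97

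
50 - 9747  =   - 9697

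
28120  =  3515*8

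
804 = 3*268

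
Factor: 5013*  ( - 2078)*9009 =  -  2^1*3^4*7^1*11^1*13^1*557^1*1039^1=- 93846879126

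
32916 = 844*39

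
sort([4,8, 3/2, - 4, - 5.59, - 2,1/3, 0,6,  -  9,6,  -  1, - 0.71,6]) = [-9, - 5.59, - 4, - 2, - 1, - 0.71 , 0,1/3,3/2,  4,6,6,  6,8 ]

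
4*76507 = 306028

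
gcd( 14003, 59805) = 1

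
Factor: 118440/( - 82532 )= - 630/439=-2^1*3^2*5^1 * 7^1*439^( - 1) 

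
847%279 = 10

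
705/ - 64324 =  -  705/64324 =- 0.01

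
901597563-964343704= - 62746141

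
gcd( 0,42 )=42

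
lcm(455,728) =3640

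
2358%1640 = 718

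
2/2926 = 1/1463 =0.00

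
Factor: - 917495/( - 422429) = 5^1*7^( - 2) * 37^ (-1)*233^( - 1)*183499^1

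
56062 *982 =55052884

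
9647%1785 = 722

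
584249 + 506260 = 1090509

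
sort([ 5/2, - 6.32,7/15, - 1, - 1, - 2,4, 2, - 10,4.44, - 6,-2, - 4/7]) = [ - 10, - 6.32, - 6, - 2, - 2, - 1,  -  1,  -  4/7,7/15,2,5/2,4,4.44]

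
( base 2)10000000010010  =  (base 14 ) 2dc6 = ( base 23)fbm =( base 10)8210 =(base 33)7hq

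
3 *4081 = 12243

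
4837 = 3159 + 1678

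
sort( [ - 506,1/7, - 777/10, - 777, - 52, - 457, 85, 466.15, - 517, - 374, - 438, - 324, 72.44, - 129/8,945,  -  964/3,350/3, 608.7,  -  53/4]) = [ - 777, - 517,-506,- 457, - 438,-374,  -  324, - 964/3, - 777/10, - 52,-129/8, - 53/4, 1/7, 72.44,  85, 350/3, 466.15,  608.7,945]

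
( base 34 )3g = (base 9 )141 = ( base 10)118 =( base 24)4M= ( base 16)76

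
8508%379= 170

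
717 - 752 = - 35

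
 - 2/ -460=1/230 = 0.00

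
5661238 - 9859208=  - 4197970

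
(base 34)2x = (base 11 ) 92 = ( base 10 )101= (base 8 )145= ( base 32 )35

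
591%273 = 45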